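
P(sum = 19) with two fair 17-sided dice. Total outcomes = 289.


Total outcomes = 17×17 = 289
Favorable (sum = 19): 16
P = 16/289 = 0.0554

P = 0.0554


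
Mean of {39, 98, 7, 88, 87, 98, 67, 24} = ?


Sum = 39 + 98 + 7 + 88 + 87 + 98 + 67 + 24 = 508
n = 8
Mean = 508/8 = 63.5000

Mean = 63.5000


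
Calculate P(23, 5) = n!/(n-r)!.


P(23,5) = 23!/18!
= 25852016738884976640000/6402373705728000
= 4037880

P(23,5) = 4037880


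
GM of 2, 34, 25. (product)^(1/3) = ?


Product = 2 × 34 × 25 = 1700
GM = 1700^(1/3) = 11.9348

GM = 11.9348


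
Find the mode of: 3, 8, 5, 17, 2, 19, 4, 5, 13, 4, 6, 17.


Frequencies: 2:1, 3:1, 4:2, 5:2, 6:1, 8:1, 13:1, 17:2, 19:1
Max frequency = 2
Mode = 4, 5, 17

Mode = 4, 5, 17


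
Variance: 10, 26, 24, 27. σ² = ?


Mean = 21.7500
Squared deviations: 138.0625, 18.0625, 5.0625, 27.5625
Sum = 188.7500
Variance = 188.7500/4 = 47.1875

Variance = 47.1875


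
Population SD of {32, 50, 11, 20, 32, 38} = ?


Mean = 30.5000
Variance = 155.2500
SD = sqrt(155.2500) = 12.4599

SD = 12.4599


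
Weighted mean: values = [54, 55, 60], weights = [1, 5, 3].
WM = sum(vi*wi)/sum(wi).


Numerator = 54*1 + 55*5 + 60*3 = 509
Denominator = 1 + 5 + 3 = 9
WM = 509/9 = 56.5556

WM = 56.5556


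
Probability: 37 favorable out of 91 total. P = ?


P = 37/91 = 0.4066

P = 0.4066


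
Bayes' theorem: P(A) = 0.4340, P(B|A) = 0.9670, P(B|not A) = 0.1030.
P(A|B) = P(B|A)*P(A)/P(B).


P(B) = P(B|A)*P(A) + P(B|A')*P(A')
= 0.9670*0.4340 + 0.1030*0.5660
= 0.419678 + 0.058298 = 0.477976
P(A|B) = 0.419678/0.477976 = 0.8780

P(A|B) = 0.8780


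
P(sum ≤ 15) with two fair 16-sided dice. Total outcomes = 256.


Total outcomes = 16×16 = 256
Favorable (sum ≤ 15): 105
P = 105/256 = 0.4102

P = 0.4102


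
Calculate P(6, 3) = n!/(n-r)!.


P(6,3) = 6!/3!
= 720/6
= 120

P(6,3) = 120


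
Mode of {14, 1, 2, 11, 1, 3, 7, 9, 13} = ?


Frequencies: 1:2, 2:1, 3:1, 7:1, 9:1, 11:1, 13:1, 14:1
Max frequency = 2
Mode = 1

Mode = 1


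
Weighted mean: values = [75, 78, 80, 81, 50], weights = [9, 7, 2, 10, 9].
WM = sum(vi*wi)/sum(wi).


Numerator = 75*9 + 78*7 + 80*2 + 81*10 + 50*9 = 2641
Denominator = 9 + 7 + 2 + 10 + 9 = 37
WM = 2641/37 = 71.3784

WM = 71.3784


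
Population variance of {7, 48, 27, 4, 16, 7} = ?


Mean = 18.1667
Squared deviations: 124.6944, 890.0278, 78.0278, 200.6944, 4.6944, 124.6944
Sum = 1422.8333
Variance = 1422.8333/6 = 237.1389

Variance = 237.1389


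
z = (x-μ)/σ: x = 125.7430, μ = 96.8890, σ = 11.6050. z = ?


z = (125.7430 - 96.8890)/11.6050
= 28.8540/11.6050
= 2.4863

z = 2.4863


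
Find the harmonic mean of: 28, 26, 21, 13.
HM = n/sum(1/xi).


Sum of reciprocals = 1/28 + 1/26 + 1/21 + 1/13 = 0.198718
HM = 4/0.198718 = 20.1290

HM = 20.1290


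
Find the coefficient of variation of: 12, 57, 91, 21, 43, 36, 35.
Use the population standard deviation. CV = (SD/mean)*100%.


Mean = 42.1429
SD = 24.0620
CV = (24.0620/42.1429)*100 = 57.0963%

CV = 57.0963%


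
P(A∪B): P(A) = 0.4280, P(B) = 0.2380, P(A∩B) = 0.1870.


P(A∪B) = 0.4280 + 0.2380 - 0.1870
= 0.6660 - 0.1870
= 0.4790

P(A∪B) = 0.4790


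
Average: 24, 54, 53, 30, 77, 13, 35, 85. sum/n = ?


Sum = 24 + 54 + 53 + 30 + 77 + 13 + 35 + 85 = 371
n = 8
Mean = 371/8 = 46.3750

Mean = 46.3750


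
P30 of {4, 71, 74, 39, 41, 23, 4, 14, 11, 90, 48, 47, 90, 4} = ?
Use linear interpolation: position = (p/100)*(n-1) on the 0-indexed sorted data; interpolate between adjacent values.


Sorted: 4, 4, 4, 11, 14, 23, 39, 41, 47, 48, 71, 74, 90, 90
n = 14
Index = 30/100 * 13 = 3.9000
Lower = data[3] = 11, Upper = data[4] = 14
P30 = 11 + 0.9000*(3) = 13.7000

P30 = 13.7000


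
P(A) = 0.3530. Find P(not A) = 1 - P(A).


P(not A) = 1 - 0.3530 = 0.6470

P(not A) = 0.6470


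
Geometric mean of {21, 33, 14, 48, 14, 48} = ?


Product = 21 × 33 × 14 × 48 × 14 × 48 = 312947712
GM = 312947712^(1/6) = 26.0563

GM = 26.0563


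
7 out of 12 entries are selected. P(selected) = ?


P = 7/12 = 0.5833

P = 0.5833


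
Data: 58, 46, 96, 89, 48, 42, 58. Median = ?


Sorted: 42, 46, 48, 58, 58, 89, 96
n = 7 (odd)
Middle value = 58

Median = 58


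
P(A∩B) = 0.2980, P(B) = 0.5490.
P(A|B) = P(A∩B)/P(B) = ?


P(A|B) = 0.2980/0.5490 = 0.5428

P(A|B) = 0.5428


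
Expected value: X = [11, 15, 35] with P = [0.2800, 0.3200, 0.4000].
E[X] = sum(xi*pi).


E[X] = 11*0.2800 + 15*0.3200 + 35*0.4000
= 3.0800 + 4.8000 + 14.0000
= 21.8800

E[X] = 21.8800


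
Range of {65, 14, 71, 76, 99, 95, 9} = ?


Max = 99, Min = 9
Range = 99 - 9 = 90

Range = 90


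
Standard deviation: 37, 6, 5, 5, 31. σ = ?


Mean = 16.8000
Variance = 200.9600
SD = sqrt(200.9600) = 14.1760

SD = 14.1760


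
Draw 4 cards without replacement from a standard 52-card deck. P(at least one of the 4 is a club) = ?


P(at least one) = 1 - P(none)
P(none) = (39/52) × (38/51) × (37/50) × (36/49) = 0.303818
P(at least one) = 1 - 0.303818 = 0.6962

P = 0.6962


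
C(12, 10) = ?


C(12,10) = 12!/(10! × 2!)
= 479001600/(3628800 × 2)
= 66

C(12,10) = 66


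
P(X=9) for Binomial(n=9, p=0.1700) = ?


C(9,9) = 1
p^9 = 1.185879e-07
(1-p)^0 = 1.000000
P = 1 * 1.185879e-07 * 1.000000 = 1.1859e-07

P(X=9) = 1.1859e-07


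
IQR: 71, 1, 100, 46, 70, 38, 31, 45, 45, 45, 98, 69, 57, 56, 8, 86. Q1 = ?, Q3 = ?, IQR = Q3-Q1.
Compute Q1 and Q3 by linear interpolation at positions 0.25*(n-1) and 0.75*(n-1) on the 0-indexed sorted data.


Sorted: 1, 8, 31, 38, 45, 45, 45, 46, 56, 57, 69, 70, 71, 86, 98, 100
Q1 (25th %ile) = 43.2500
Q3 (75th %ile) = 70.2500
IQR = 70.2500 - 43.2500 = 27.0000

IQR = 27.0000


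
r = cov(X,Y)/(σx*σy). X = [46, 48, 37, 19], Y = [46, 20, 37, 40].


Mean X = 37.5000, Mean Y = 35.7500
SD X = 11.456439, SD Y = 9.653367
Cov = -39.375000
r = -39.375000/(11.456439*9.653367) = -0.3560

r = -0.3560


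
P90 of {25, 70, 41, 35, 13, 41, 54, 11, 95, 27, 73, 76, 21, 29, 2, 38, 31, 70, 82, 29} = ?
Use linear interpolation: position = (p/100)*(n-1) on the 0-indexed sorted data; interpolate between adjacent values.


Sorted: 2, 11, 13, 21, 25, 27, 29, 29, 31, 35, 38, 41, 41, 54, 70, 70, 73, 76, 82, 95
n = 20
Index = 90/100 * 19 = 17.1000
Lower = data[17] = 76, Upper = data[18] = 82
P90 = 76 + 0.1000*(6) = 76.6000

P90 = 76.6000


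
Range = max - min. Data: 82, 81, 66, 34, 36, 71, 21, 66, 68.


Max = 82, Min = 21
Range = 82 - 21 = 61

Range = 61


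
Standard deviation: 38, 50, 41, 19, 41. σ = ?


Mean = 37.8000
Variance = 104.5600
SD = sqrt(104.5600) = 10.2255

SD = 10.2255


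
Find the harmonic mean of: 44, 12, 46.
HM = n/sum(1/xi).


Sum of reciprocals = 1/44 + 1/12 + 1/46 = 0.127800
HM = 3/0.127800 = 23.4742

HM = 23.4742


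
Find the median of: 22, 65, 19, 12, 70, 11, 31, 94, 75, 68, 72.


Sorted: 11, 12, 19, 22, 31, 65, 68, 70, 72, 75, 94
n = 11 (odd)
Middle value = 65

Median = 65


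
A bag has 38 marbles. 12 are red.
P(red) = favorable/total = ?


P = 12/38 = 0.3158

P = 0.3158


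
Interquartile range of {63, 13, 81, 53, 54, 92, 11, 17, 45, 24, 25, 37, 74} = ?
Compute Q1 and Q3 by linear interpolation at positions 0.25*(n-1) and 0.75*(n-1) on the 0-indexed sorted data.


Sorted: 11, 13, 17, 24, 25, 37, 45, 53, 54, 63, 74, 81, 92
Q1 (25th %ile) = 24.0000
Q3 (75th %ile) = 63.0000
IQR = 63.0000 - 24.0000 = 39.0000

IQR = 39.0000


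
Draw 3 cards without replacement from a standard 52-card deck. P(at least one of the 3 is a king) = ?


P(at least one) = 1 - P(none)
P(none) = (48/52) × (47/51) × (46/50) = 0.782624
P(at least one) = 1 - 0.782624 = 0.2174

P = 0.2174


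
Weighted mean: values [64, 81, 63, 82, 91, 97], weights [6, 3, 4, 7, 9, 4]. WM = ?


Numerator = 64*6 + 81*3 + 63*4 + 82*7 + 91*9 + 97*4 = 2660
Denominator = 6 + 3 + 4 + 7 + 9 + 4 = 33
WM = 2660/33 = 80.6061

WM = 80.6061


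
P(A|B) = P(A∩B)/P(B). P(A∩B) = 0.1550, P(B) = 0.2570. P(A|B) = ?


P(A|B) = 0.1550/0.2570 = 0.6031

P(A|B) = 0.6031


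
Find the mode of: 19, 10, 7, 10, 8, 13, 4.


Frequencies: 4:1, 7:1, 8:1, 10:2, 13:1, 19:1
Max frequency = 2
Mode = 10

Mode = 10


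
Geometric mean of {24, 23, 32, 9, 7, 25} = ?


Product = 24 × 23 × 32 × 9 × 7 × 25 = 27820800
GM = 27820800^(1/6) = 17.4072

GM = 17.4072


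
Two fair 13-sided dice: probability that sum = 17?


Total outcomes = 13×13 = 169
Favorable (sum = 17): 10
P = 10/169 = 0.0592

P = 0.0592


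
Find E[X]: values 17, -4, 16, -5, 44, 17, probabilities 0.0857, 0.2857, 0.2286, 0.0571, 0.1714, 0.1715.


E[X] = 17*0.0857 - 4*0.2857 + 16*0.2286 - 5*0.0571 + 44*0.1714 + 17*0.1715
= 1.4569 - 1.1428 + 3.6576 - 0.2855 + 7.5416 + 2.9155
= 14.1433

E[X] = 14.1433


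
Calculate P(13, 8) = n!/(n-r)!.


P(13,8) = 13!/5!
= 6227020800/120
= 51891840

P(13,8) = 51891840


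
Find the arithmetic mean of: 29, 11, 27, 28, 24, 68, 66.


Sum = 29 + 11 + 27 + 28 + 24 + 68 + 66 = 253
n = 7
Mean = 253/7 = 36.1429

Mean = 36.1429


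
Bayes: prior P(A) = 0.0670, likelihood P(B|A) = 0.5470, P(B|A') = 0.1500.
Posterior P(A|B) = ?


P(B) = P(B|A)*P(A) + P(B|A')*P(A')
= 0.5470*0.0670 + 0.1500*0.9330
= 0.036649 + 0.139950 = 0.176599
P(A|B) = 0.036649/0.176599 = 0.2075

P(A|B) = 0.2075


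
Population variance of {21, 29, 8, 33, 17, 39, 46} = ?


Mean = 27.5714
Squared deviations: 43.1837, 2.0408, 383.0408, 29.4694, 111.7551, 130.6122, 339.6122
Sum = 1039.7143
Variance = 1039.7143/7 = 148.5306

Variance = 148.5306


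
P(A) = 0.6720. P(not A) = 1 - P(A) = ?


P(not A) = 1 - 0.6720 = 0.3280

P(not A) = 0.3280


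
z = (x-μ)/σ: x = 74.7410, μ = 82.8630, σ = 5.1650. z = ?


z = (74.7410 - 82.8630)/5.1650
= -8.1220/5.1650
= -1.5725

z = -1.5725


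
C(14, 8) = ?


C(14,8) = 14!/(8! × 6!)
= 87178291200/(40320 × 720)
= 3003

C(14,8) = 3003


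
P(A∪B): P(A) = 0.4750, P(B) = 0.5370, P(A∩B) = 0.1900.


P(A∪B) = 0.4750 + 0.5370 - 0.1900
= 1.0120 - 0.1900
= 0.8220

P(A∪B) = 0.8220


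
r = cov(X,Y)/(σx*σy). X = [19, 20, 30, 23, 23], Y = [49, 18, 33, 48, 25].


Mean X = 23.0000, Mean Y = 34.6000
SD X = 3.847077, SD Y = 12.306096
Cov = -3.800000
r = -3.800000/(3.847077*12.306096) = -0.0803

r = -0.0803


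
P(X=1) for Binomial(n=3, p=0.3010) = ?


C(3,1) = 3
p^1 = 0.301000
(1-p)^2 = 0.488601
P = 3 * 0.301000 * 0.488601 = 0.4412

P(X=1) = 0.4412


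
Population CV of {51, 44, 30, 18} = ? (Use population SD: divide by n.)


Mean = 35.7500
SD = 12.7353
CV = (12.7353/35.7500)*100 = 35.6232%

CV = 35.6232%


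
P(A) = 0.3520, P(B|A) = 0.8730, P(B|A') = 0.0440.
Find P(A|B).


P(B) = P(B|A)*P(A) + P(B|A')*P(A')
= 0.8730*0.3520 + 0.0440*0.6480
= 0.307296 + 0.028512 = 0.335808
P(A|B) = 0.307296/0.335808 = 0.9151

P(A|B) = 0.9151


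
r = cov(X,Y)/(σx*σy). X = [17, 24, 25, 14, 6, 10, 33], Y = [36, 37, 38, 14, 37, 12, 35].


Mean X = 18.4286, Mean Y = 29.8571
SD X = 8.731832, SD Y = 10.709523
Cov = 41.632653
r = 41.632653/(8.731832*10.709523) = 0.4452

r = 0.4452


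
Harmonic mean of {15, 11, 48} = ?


Sum of reciprocals = 1/15 + 1/11 + 1/48 = 0.178409
HM = 3/0.178409 = 16.8153

HM = 16.8153


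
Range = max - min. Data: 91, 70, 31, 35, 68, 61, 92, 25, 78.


Max = 92, Min = 25
Range = 92 - 25 = 67

Range = 67


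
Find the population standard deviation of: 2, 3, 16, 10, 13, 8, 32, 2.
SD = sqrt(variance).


Mean = 10.7500
Variance = 88.1875
SD = sqrt(88.1875) = 9.3908

SD = 9.3908


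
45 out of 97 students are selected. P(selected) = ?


P = 45/97 = 0.4639

P = 0.4639


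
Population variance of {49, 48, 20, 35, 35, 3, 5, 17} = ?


Mean = 26.5000
Squared deviations: 506.2500, 462.2500, 42.2500, 72.2500, 72.2500, 552.2500, 462.2500, 90.2500
Sum = 2260.0000
Variance = 2260.0000/8 = 282.5000

Variance = 282.5000


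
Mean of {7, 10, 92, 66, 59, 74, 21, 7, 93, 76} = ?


Sum = 7 + 10 + 92 + 66 + 59 + 74 + 21 + 7 + 93 + 76 = 505
n = 10
Mean = 505/10 = 50.5000

Mean = 50.5000


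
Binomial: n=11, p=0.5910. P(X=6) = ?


C(11,6) = 462
p^6 = 0.042611
(1-p)^5 = 0.011445
P = 462 * 0.042611 * 0.011445 = 0.2253

P(X=6) = 0.2253


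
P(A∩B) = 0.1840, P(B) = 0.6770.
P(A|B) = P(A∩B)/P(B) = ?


P(A|B) = 0.1840/0.6770 = 0.2718

P(A|B) = 0.2718


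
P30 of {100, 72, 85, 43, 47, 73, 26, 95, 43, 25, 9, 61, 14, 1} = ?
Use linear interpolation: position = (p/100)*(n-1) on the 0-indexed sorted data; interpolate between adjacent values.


Sorted: 1, 9, 14, 25, 26, 43, 43, 47, 61, 72, 73, 85, 95, 100
n = 14
Index = 30/100 * 13 = 3.9000
Lower = data[3] = 25, Upper = data[4] = 26
P30 = 25 + 0.9000*(1) = 25.9000

P30 = 25.9000


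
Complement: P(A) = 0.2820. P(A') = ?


P(not A) = 1 - 0.2820 = 0.7180

P(not A) = 0.7180


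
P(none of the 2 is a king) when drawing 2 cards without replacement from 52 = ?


P(no kings) = (48/52) × (47/51)
= 0.8507

P = 0.8507


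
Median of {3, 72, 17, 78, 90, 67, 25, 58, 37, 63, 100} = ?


Sorted: 3, 17, 25, 37, 58, 63, 67, 72, 78, 90, 100
n = 11 (odd)
Middle value = 63

Median = 63


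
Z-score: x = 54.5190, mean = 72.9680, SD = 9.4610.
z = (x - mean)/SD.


z = (54.5190 - 72.9680)/9.4610
= -18.4490/9.4610
= -1.9500

z = -1.9500


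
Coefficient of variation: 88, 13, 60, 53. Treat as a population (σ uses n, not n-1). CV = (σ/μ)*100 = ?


Mean = 53.5000
SD = 26.8002
CV = (26.8002/53.5000)*100 = 50.0938%

CV = 50.0938%


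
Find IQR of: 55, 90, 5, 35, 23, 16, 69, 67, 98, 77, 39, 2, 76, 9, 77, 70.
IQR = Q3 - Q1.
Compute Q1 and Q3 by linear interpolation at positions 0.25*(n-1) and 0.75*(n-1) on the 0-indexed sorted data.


Sorted: 2, 5, 9, 16, 23, 35, 39, 55, 67, 69, 70, 76, 77, 77, 90, 98
Q1 (25th %ile) = 21.2500
Q3 (75th %ile) = 76.2500
IQR = 76.2500 - 21.2500 = 55.0000

IQR = 55.0000


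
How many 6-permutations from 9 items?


P(9,6) = 9!/3!
= 362880/6
= 60480

P(9,6) = 60480


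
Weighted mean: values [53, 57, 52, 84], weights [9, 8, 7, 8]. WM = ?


Numerator = 53*9 + 57*8 + 52*7 + 84*8 = 1969
Denominator = 9 + 8 + 7 + 8 = 32
WM = 1969/32 = 61.5312

WM = 61.5312


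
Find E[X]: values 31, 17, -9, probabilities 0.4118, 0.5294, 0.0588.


E[X] = 31*0.4118 + 17*0.5294 - 9*0.0588
= 12.7658 + 8.9998 - 0.5292
= 21.2364

E[X] = 21.2364


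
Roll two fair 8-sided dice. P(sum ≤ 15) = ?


Total outcomes = 8×8 = 64
Favorable (sum ≤ 15): 63
P = 63/64 = 0.9844

P = 0.9844


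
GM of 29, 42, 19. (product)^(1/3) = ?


Product = 29 × 42 × 19 = 23142
GM = 23142^(1/3) = 28.4971

GM = 28.4971


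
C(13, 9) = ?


C(13,9) = 13!/(9! × 4!)
= 6227020800/(362880 × 24)
= 715

C(13,9) = 715


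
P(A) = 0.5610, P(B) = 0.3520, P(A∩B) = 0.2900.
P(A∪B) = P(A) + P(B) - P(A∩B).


P(A∪B) = 0.5610 + 0.3520 - 0.2900
= 0.9130 - 0.2900
= 0.6230

P(A∪B) = 0.6230


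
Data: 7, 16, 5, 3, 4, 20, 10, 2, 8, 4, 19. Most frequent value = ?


Frequencies: 2:1, 3:1, 4:2, 5:1, 7:1, 8:1, 10:1, 16:1, 19:1, 20:1
Max frequency = 2
Mode = 4

Mode = 4


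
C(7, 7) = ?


C(7,7) = 7!/(7! × 0!)
= 5040/(5040 × 1)
= 1

C(7,7) = 1


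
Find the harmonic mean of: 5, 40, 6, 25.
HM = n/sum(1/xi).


Sum of reciprocals = 1/5 + 1/40 + 1/6 + 1/25 = 0.431667
HM = 4/0.431667 = 9.2664

HM = 9.2664


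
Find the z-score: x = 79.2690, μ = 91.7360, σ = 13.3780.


z = (79.2690 - 91.7360)/13.3780
= -12.4670/13.3780
= -0.9319

z = -0.9319


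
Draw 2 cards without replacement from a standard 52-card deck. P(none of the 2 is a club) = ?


P(no clubs) = (39/52) × (38/51)
= 0.5588

P = 0.5588


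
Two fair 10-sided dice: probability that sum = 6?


Total outcomes = 10×10 = 100
Favorable (sum = 6): 5
P = 5/100 = 0.0500

P = 0.0500


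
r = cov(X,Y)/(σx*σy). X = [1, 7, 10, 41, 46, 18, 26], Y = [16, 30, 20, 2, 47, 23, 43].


Mean X = 21.2857, Mean Y = 25.8571
SD X = 15.925849, SD Y = 14.475877
Cov = 49.897959
r = 49.897959/(15.925849*14.475877) = 0.2164

r = 0.2164


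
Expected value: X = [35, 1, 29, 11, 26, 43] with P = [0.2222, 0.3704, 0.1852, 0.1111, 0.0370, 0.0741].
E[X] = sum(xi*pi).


E[X] = 35*0.2222 + 1*0.3704 + 29*0.1852 + 11*0.1111 + 26*0.0370 + 43*0.0741
= 7.7770 + 0.3704 + 5.3708 + 1.2221 + 0.9620 + 3.1863
= 18.8886

E[X] = 18.8886


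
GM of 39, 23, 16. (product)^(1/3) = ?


Product = 39 × 23 × 16 = 14352
GM = 14352^(1/3) = 24.3017

GM = 24.3017


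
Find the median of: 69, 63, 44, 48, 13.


Sorted: 13, 44, 48, 63, 69
n = 5 (odd)
Middle value = 48

Median = 48


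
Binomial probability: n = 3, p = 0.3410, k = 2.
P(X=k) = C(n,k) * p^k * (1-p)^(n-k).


C(3,2) = 3
p^2 = 0.116281
(1-p)^1 = 0.659000
P = 3 * 0.116281 * 0.659000 = 0.2299

P(X=2) = 0.2299


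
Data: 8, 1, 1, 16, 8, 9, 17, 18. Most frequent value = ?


Frequencies: 1:2, 8:2, 9:1, 16:1, 17:1, 18:1
Max frequency = 2
Mode = 1, 8

Mode = 1, 8


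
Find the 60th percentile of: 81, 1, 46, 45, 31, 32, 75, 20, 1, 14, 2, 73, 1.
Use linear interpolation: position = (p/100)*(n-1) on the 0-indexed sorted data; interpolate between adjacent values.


Sorted: 1, 1, 1, 2, 14, 20, 31, 32, 45, 46, 73, 75, 81
n = 13
Index = 60/100 * 12 = 7.2000
Lower = data[7] = 32, Upper = data[8] = 45
P60 = 32 + 0.2000*(13) = 34.6000

P60 = 34.6000


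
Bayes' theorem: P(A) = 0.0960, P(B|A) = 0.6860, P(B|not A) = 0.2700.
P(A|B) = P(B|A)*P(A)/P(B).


P(B) = P(B|A)*P(A) + P(B|A')*P(A')
= 0.6860*0.0960 + 0.2700*0.9040
= 0.065856 + 0.244080 = 0.309936
P(A|B) = 0.065856/0.309936 = 0.2125

P(A|B) = 0.2125


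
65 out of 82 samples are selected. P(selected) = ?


P = 65/82 = 0.7927

P = 0.7927


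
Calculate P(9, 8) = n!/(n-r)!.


P(9,8) = 9!/1!
= 362880/1
= 362880

P(9,8) = 362880


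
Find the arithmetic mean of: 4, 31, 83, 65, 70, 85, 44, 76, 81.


Sum = 4 + 31 + 83 + 65 + 70 + 85 + 44 + 76 + 81 = 539
n = 9
Mean = 539/9 = 59.8889

Mean = 59.8889


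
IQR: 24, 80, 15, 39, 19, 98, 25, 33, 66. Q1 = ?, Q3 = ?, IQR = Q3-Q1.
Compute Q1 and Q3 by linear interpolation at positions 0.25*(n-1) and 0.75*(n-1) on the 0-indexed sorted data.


Sorted: 15, 19, 24, 25, 33, 39, 66, 80, 98
Q1 (25th %ile) = 24.0000
Q3 (75th %ile) = 66.0000
IQR = 66.0000 - 24.0000 = 42.0000

IQR = 42.0000


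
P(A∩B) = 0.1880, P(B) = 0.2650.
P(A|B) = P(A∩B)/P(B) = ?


P(A|B) = 0.1880/0.2650 = 0.7094

P(A|B) = 0.7094


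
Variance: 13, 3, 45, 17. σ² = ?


Mean = 19.5000
Squared deviations: 42.2500, 272.2500, 650.2500, 6.2500
Sum = 971.0000
Variance = 971.0000/4 = 242.7500

Variance = 242.7500


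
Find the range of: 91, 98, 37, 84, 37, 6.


Max = 98, Min = 6
Range = 98 - 6 = 92

Range = 92


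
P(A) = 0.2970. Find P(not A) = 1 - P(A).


P(not A) = 1 - 0.2970 = 0.7030

P(not A) = 0.7030


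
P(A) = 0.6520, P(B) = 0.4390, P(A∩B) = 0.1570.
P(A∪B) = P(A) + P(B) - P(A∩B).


P(A∪B) = 0.6520 + 0.4390 - 0.1570
= 1.0910 - 0.1570
= 0.9340

P(A∪B) = 0.9340


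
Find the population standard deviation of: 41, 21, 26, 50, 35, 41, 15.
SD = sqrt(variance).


Mean = 32.7143
Variance = 133.9184
SD = sqrt(133.9184) = 11.5723

SD = 11.5723


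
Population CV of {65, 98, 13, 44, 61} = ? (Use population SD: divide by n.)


Mean = 56.2000
SD = 27.7950
CV = (27.7950/56.2000)*100 = 49.4572%

CV = 49.4572%


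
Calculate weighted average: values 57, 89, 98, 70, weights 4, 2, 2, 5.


Numerator = 57*4 + 89*2 + 98*2 + 70*5 = 952
Denominator = 4 + 2 + 2 + 5 = 13
WM = 952/13 = 73.2308

WM = 73.2308


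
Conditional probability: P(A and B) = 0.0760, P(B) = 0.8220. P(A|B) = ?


P(A|B) = 0.0760/0.8220 = 0.0925

P(A|B) = 0.0925


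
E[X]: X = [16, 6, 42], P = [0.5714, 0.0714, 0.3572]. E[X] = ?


E[X] = 16*0.5714 + 6*0.0714 + 42*0.3572
= 9.1424 + 0.4284 + 15.0024
= 24.5732

E[X] = 24.5732


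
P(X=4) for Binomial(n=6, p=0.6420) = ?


C(6,4) = 15
p^4 = 0.169879
(1-p)^2 = 0.128164
P = 15 * 0.169879 * 0.128164 = 0.3266

P(X=4) = 0.3266


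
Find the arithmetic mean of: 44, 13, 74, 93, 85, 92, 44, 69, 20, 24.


Sum = 44 + 13 + 74 + 93 + 85 + 92 + 44 + 69 + 20 + 24 = 558
n = 10
Mean = 558/10 = 55.8000

Mean = 55.8000


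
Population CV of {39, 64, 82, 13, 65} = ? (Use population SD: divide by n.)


Mean = 52.6000
SD = 24.0882
CV = (24.0882/52.6000)*100 = 45.7950%

CV = 45.7950%


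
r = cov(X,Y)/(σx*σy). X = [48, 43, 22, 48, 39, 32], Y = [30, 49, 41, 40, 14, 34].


Mean X = 38.6667, Mean Y = 34.6667
SD X = 9.267626, SD Y = 10.979779
Cov = -6.611111
r = -6.611111/(9.267626*10.979779) = -0.0650

r = -0.0650


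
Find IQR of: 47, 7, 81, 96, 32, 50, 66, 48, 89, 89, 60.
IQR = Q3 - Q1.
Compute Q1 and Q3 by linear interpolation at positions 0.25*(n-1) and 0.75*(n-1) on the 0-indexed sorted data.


Sorted: 7, 32, 47, 48, 50, 60, 66, 81, 89, 89, 96
Q1 (25th %ile) = 47.5000
Q3 (75th %ile) = 85.0000
IQR = 85.0000 - 47.5000 = 37.5000

IQR = 37.5000


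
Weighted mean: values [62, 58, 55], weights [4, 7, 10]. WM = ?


Numerator = 62*4 + 58*7 + 55*10 = 1204
Denominator = 4 + 7 + 10 = 21
WM = 1204/21 = 57.3333

WM = 57.3333


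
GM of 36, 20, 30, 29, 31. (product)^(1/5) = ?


Product = 36 × 20 × 30 × 29 × 31 = 19418400
GM = 19418400^(1/5) = 28.6842

GM = 28.6842


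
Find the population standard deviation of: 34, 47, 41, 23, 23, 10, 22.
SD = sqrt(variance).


Mean = 28.5714
Variance = 139.1020
SD = sqrt(139.1020) = 11.7942

SD = 11.7942


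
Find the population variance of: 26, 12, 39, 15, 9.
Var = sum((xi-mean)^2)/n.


Mean = 20.2000
Squared deviations: 33.6400, 67.2400, 353.4400, 27.0400, 125.4400
Sum = 606.8000
Variance = 606.8000/5 = 121.3600

Variance = 121.3600


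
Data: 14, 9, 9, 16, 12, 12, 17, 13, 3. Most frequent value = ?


Frequencies: 3:1, 9:2, 12:2, 13:1, 14:1, 16:1, 17:1
Max frequency = 2
Mode = 9, 12

Mode = 9, 12


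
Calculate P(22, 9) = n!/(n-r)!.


P(22,9) = 22!/13!
= 1124000727777607680000/6227020800
= 180503769600

P(22,9) = 180503769600


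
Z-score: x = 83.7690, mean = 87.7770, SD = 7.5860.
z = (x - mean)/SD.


z = (83.7690 - 87.7770)/7.5860
= -4.0080/7.5860
= -0.5283

z = -0.5283


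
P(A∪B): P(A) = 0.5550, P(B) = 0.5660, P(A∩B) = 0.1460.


P(A∪B) = 0.5550 + 0.5660 - 0.1460
= 1.1210 - 0.1460
= 0.9750

P(A∪B) = 0.9750


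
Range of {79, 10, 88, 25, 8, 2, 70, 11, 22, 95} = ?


Max = 95, Min = 2
Range = 95 - 2 = 93

Range = 93


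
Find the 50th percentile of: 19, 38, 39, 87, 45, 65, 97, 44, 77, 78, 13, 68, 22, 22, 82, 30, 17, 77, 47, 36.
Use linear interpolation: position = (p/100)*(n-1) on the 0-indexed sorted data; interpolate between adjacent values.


Sorted: 13, 17, 19, 22, 22, 30, 36, 38, 39, 44, 45, 47, 65, 68, 77, 77, 78, 82, 87, 97
n = 20
Index = 50/100 * 19 = 9.5000
Lower = data[9] = 44, Upper = data[10] = 45
P50 = 44 + 0.5000*(1) = 44.5000

P50 = 44.5000


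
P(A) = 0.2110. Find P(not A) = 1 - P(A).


P(not A) = 1 - 0.2110 = 0.7890

P(not A) = 0.7890


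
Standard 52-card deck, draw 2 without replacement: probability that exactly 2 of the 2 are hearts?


Hypergeometric: P(X=2) = C(13,2)·C(39,0) / C(52,2)
= 78 × 1 / 1326
= 78/1326 = 0.0588

P = 0.0588


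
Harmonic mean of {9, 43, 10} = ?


Sum of reciprocals = 1/9 + 1/43 + 1/10 = 0.234367
HM = 3/0.234367 = 12.8004

HM = 12.8004


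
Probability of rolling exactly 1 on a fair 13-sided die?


Favorable outcomes (roll = 1): 1
Total outcomes = 13
P = 1/13 = 0.0769

P = 0.0769


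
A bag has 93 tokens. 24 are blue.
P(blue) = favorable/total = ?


P = 24/93 = 0.2581

P = 0.2581


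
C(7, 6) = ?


C(7,6) = 7!/(6! × 1!)
= 5040/(720 × 1)
= 7

C(7,6) = 7


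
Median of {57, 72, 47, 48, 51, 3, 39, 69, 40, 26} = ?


Sorted: 3, 26, 39, 40, 47, 48, 51, 57, 69, 72
n = 10 (even)
Middle values: 47 and 48
Median = (47+48)/2 = 47.5000

Median = 47.5000


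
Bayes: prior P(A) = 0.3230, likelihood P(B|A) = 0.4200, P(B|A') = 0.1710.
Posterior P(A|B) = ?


P(B) = P(B|A)*P(A) + P(B|A')*P(A')
= 0.4200*0.3230 + 0.1710*0.6770
= 0.135660 + 0.115767 = 0.251427
P(A|B) = 0.135660/0.251427 = 0.5396

P(A|B) = 0.5396


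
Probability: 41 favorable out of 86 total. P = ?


P = 41/86 = 0.4767

P = 0.4767


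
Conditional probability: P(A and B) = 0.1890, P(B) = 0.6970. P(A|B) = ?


P(A|B) = 0.1890/0.6970 = 0.2712

P(A|B) = 0.2712


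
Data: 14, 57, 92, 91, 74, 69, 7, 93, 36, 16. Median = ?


Sorted: 7, 14, 16, 36, 57, 69, 74, 91, 92, 93
n = 10 (even)
Middle values: 57 and 69
Median = (57+69)/2 = 63.0000

Median = 63.0000


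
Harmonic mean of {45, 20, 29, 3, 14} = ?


Sum of reciprocals = 1/45 + 1/20 + 1/29 + 1/3 + 1/14 = 0.511467
HM = 5/0.511467 = 9.7758

HM = 9.7758


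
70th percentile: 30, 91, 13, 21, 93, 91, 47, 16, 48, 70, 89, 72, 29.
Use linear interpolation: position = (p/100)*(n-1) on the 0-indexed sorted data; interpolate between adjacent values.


Sorted: 13, 16, 21, 29, 30, 47, 48, 70, 72, 89, 91, 91, 93
n = 13
Index = 70/100 * 12 = 8.4000
Lower = data[8] = 72, Upper = data[9] = 89
P70 = 72 + 0.4000*(17) = 78.8000

P70 = 78.8000


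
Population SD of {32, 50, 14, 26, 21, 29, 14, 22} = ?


Mean = 26.0000
Variance = 118.7500
SD = sqrt(118.7500) = 10.8972

SD = 10.8972


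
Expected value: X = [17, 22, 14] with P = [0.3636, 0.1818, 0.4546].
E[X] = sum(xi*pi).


E[X] = 17*0.3636 + 22*0.1818 + 14*0.4546
= 6.1812 + 3.9996 + 6.3644
= 16.5452

E[X] = 16.5452


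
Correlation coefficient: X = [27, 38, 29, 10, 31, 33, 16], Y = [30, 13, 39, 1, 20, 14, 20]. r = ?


Mean X = 26.2857, Mean Y = 19.5714
SD X = 9.129454, SD Y = 11.374874
Cov = 35.122449
r = 35.122449/(9.129454*11.374874) = 0.3382

r = 0.3382


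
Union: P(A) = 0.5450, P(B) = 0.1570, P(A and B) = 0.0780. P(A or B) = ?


P(A∪B) = 0.5450 + 0.1570 - 0.0780
= 0.7020 - 0.0780
= 0.6240

P(A∪B) = 0.6240


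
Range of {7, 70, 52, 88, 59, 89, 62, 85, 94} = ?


Max = 94, Min = 7
Range = 94 - 7 = 87

Range = 87


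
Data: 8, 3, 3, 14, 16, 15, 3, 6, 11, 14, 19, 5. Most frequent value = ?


Frequencies: 3:3, 5:1, 6:1, 8:1, 11:1, 14:2, 15:1, 16:1, 19:1
Max frequency = 3
Mode = 3

Mode = 3


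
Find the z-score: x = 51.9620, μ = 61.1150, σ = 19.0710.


z = (51.9620 - 61.1150)/19.0710
= -9.1530/19.0710
= -0.4799

z = -0.4799


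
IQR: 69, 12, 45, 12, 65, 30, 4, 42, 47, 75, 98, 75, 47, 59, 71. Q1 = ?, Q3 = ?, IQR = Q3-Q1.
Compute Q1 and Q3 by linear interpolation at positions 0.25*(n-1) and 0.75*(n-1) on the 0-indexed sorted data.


Sorted: 4, 12, 12, 30, 42, 45, 47, 47, 59, 65, 69, 71, 75, 75, 98
Q1 (25th %ile) = 36.0000
Q3 (75th %ile) = 70.0000
IQR = 70.0000 - 36.0000 = 34.0000

IQR = 34.0000


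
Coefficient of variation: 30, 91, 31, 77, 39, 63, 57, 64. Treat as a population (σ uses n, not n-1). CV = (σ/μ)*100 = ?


Mean = 56.5000
SD = 20.5183
CV = (20.5183/56.5000)*100 = 36.3155%

CV = 36.3155%


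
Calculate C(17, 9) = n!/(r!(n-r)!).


C(17,9) = 17!/(9! × 8!)
= 355687428096000/(362880 × 40320)
= 24310

C(17,9) = 24310


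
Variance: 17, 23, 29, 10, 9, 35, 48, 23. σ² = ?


Mean = 24.2500
Squared deviations: 52.5625, 1.5625, 22.5625, 203.0625, 232.5625, 115.5625, 564.0625, 1.5625
Sum = 1193.5000
Variance = 1193.5000/8 = 149.1875

Variance = 149.1875


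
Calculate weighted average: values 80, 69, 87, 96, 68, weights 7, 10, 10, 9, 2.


Numerator = 80*7 + 69*10 + 87*10 + 96*9 + 68*2 = 3120
Denominator = 7 + 10 + 10 + 9 + 2 = 38
WM = 3120/38 = 82.1053

WM = 82.1053


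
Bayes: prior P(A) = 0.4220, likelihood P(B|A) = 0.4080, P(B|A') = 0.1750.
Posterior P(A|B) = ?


P(B) = P(B|A)*P(A) + P(B|A')*P(A')
= 0.4080*0.4220 + 0.1750*0.5780
= 0.172176 + 0.101150 = 0.273326
P(A|B) = 0.172176/0.273326 = 0.6299

P(A|B) = 0.6299


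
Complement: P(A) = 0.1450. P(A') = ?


P(not A) = 1 - 0.1450 = 0.8550

P(not A) = 0.8550


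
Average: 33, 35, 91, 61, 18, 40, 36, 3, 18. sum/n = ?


Sum = 33 + 35 + 91 + 61 + 18 + 40 + 36 + 3 + 18 = 335
n = 9
Mean = 335/9 = 37.2222

Mean = 37.2222


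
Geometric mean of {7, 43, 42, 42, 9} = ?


Product = 7 × 43 × 42 × 42 × 9 = 4778676
GM = 4778676^(1/5) = 21.6701

GM = 21.6701


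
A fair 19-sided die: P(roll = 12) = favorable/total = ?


Favorable outcomes (roll = 12): 1
Total outcomes = 19
P = 1/19 = 0.0526

P = 0.0526


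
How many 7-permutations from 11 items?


P(11,7) = 11!/4!
= 39916800/24
= 1663200

P(11,7) = 1663200


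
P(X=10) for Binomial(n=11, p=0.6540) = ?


C(11,10) = 11
p^10 = 0.014315
(1-p)^1 = 0.346000
P = 11 * 0.014315 * 0.346000 = 0.0545

P(X=10) = 0.0545


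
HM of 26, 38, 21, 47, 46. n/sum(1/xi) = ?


Sum of reciprocals = 1/26 + 1/38 + 1/21 + 1/47 + 1/46 = 0.155412
HM = 5/0.155412 = 32.1725

HM = 32.1725


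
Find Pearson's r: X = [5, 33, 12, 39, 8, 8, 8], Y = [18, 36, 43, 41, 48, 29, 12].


Mean X = 16.1429, Mean Y = 32.4286
SD X = 12.799872, SD Y = 12.408029
Cov = 62.938776
r = 62.938776/(12.799872*12.408029) = 0.3963

r = 0.3963


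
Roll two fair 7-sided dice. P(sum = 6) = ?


Total outcomes = 7×7 = 49
Favorable (sum = 6): 5
P = 5/49 = 0.1020

P = 0.1020


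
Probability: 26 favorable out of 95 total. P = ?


P = 26/95 = 0.2737

P = 0.2737


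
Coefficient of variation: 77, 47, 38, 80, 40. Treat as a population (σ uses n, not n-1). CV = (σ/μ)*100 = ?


Mean = 56.4000
SD = 18.3150
CV = (18.3150/56.4000)*100 = 32.4734%

CV = 32.4734%


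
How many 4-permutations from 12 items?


P(12,4) = 12!/8!
= 479001600/40320
= 11880

P(12,4) = 11880


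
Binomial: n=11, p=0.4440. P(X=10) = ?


C(11,10) = 11
p^10 = 0.000298
(1-p)^1 = 0.556000
P = 11 * 0.000298 * 0.556000 = 0.0018

P(X=10) = 0.0018


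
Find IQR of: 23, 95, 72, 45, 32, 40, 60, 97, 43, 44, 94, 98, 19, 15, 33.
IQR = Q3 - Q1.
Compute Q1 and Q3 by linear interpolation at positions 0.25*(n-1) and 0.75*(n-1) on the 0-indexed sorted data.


Sorted: 15, 19, 23, 32, 33, 40, 43, 44, 45, 60, 72, 94, 95, 97, 98
Q1 (25th %ile) = 32.5000
Q3 (75th %ile) = 83.0000
IQR = 83.0000 - 32.5000 = 50.5000

IQR = 50.5000


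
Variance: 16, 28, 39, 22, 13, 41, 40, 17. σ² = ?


Mean = 27.0000
Squared deviations: 121.0000, 1.0000, 144.0000, 25.0000, 196.0000, 196.0000, 169.0000, 100.0000
Sum = 952.0000
Variance = 952.0000/8 = 119.0000

Variance = 119.0000


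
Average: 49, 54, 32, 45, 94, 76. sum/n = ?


Sum = 49 + 54 + 32 + 45 + 94 + 76 = 350
n = 6
Mean = 350/6 = 58.3333

Mean = 58.3333


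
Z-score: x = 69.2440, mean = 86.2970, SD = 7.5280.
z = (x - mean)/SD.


z = (69.2440 - 86.2970)/7.5280
= -17.0530/7.5280
= -2.2653

z = -2.2653


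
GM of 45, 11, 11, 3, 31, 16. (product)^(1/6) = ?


Product = 45 × 11 × 11 × 3 × 31 × 16 = 8102160
GM = 8102160^(1/6) = 14.1721

GM = 14.1721


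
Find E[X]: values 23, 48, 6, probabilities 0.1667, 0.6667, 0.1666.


E[X] = 23*0.1667 + 48*0.6667 + 6*0.1666
= 3.8341 + 32.0016 + 0.9996
= 36.8353

E[X] = 36.8353


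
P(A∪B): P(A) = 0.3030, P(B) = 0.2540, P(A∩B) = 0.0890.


P(A∪B) = 0.3030 + 0.2540 - 0.0890
= 0.5570 - 0.0890
= 0.4680

P(A∪B) = 0.4680


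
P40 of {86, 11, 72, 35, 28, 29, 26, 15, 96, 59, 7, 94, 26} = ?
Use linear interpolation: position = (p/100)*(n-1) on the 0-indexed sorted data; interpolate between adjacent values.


Sorted: 7, 11, 15, 26, 26, 28, 29, 35, 59, 72, 86, 94, 96
n = 13
Index = 40/100 * 12 = 4.8000
Lower = data[4] = 26, Upper = data[5] = 28
P40 = 26 + 0.8000*(2) = 27.6000

P40 = 27.6000


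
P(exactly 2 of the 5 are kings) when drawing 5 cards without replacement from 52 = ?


Hypergeometric: P(X=2) = C(4,2)·C(48,3) / C(52,5)
= 6 × 17296 / 2598960
= 103776/2598960 = 0.0399

P = 0.0399


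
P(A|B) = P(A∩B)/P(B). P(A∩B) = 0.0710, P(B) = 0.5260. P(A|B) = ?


P(A|B) = 0.0710/0.5260 = 0.1350

P(A|B) = 0.1350


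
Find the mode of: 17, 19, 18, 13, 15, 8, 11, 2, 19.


Frequencies: 2:1, 8:1, 11:1, 13:1, 15:1, 17:1, 18:1, 19:2
Max frequency = 2
Mode = 19

Mode = 19


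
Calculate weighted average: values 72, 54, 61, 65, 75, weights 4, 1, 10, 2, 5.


Numerator = 72*4 + 54*1 + 61*10 + 65*2 + 75*5 = 1457
Denominator = 4 + 1 + 10 + 2 + 5 = 22
WM = 1457/22 = 66.2273

WM = 66.2273


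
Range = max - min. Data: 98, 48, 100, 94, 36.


Max = 100, Min = 36
Range = 100 - 36 = 64

Range = 64


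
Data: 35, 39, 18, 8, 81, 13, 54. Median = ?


Sorted: 8, 13, 18, 35, 39, 54, 81
n = 7 (odd)
Middle value = 35

Median = 35


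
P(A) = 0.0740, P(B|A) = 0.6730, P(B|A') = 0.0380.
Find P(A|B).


P(B) = P(B|A)*P(A) + P(B|A')*P(A')
= 0.6730*0.0740 + 0.0380*0.9260
= 0.049802 + 0.035188 = 0.084990
P(A|B) = 0.049802/0.084990 = 0.5860

P(A|B) = 0.5860


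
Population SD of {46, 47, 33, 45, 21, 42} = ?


Mean = 39.0000
Variance = 86.3333
SD = sqrt(86.3333) = 9.2916

SD = 9.2916


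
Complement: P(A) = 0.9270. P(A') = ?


P(not A) = 1 - 0.9270 = 0.0730

P(not A) = 0.0730


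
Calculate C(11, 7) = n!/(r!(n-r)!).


C(11,7) = 11!/(7! × 4!)
= 39916800/(5040 × 24)
= 330

C(11,7) = 330


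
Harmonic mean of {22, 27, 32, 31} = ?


Sum of reciprocals = 1/22 + 1/27 + 1/32 + 1/31 = 0.146000
HM = 4/0.146000 = 27.3973

HM = 27.3973


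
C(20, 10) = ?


C(20,10) = 20!/(10! × 10!)
= 2432902008176640000/(3628800 × 3628800)
= 184756

C(20,10) = 184756


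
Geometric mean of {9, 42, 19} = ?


Product = 9 × 42 × 19 = 7182
GM = 7182^(1/3) = 19.2937

GM = 19.2937


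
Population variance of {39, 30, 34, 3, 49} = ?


Mean = 31.0000
Squared deviations: 64.0000, 1.0000, 9.0000, 784.0000, 324.0000
Sum = 1182.0000
Variance = 1182.0000/5 = 236.4000

Variance = 236.4000


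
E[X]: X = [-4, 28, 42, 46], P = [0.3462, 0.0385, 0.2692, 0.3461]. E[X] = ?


E[X] = -4*0.3462 + 28*0.0385 + 42*0.2692 + 46*0.3461
= -1.3848 + 1.0780 + 11.3064 + 15.9206
= 26.9202

E[X] = 26.9202


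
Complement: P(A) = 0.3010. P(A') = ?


P(not A) = 1 - 0.3010 = 0.6990

P(not A) = 0.6990


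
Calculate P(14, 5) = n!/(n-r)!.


P(14,5) = 14!/9!
= 87178291200/362880
= 240240

P(14,5) = 240240


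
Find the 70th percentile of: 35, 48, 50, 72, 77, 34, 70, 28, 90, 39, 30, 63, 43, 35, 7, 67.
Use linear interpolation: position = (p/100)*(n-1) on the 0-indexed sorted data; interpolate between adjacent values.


Sorted: 7, 28, 30, 34, 35, 35, 39, 43, 48, 50, 63, 67, 70, 72, 77, 90
n = 16
Index = 70/100 * 15 = 10.5000
Lower = data[10] = 63, Upper = data[11] = 67
P70 = 63 + 0.5000*(4) = 65.0000

P70 = 65.0000


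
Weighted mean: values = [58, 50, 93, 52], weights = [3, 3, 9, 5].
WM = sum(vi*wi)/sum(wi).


Numerator = 58*3 + 50*3 + 93*9 + 52*5 = 1421
Denominator = 3 + 3 + 9 + 5 = 20
WM = 1421/20 = 71.0500

WM = 71.0500


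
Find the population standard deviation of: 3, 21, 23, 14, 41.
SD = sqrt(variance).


Mean = 20.4000
Variance = 155.0400
SD = sqrt(155.0400) = 12.4515

SD = 12.4515


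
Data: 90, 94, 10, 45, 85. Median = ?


Sorted: 10, 45, 85, 90, 94
n = 5 (odd)
Middle value = 85

Median = 85


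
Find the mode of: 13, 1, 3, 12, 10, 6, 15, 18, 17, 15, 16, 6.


Frequencies: 1:1, 3:1, 6:2, 10:1, 12:1, 13:1, 15:2, 16:1, 17:1, 18:1
Max frequency = 2
Mode = 6, 15

Mode = 6, 15


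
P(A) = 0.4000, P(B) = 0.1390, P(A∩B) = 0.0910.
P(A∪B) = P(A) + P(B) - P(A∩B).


P(A∪B) = 0.4000 + 0.1390 - 0.0910
= 0.5390 - 0.0910
= 0.4480

P(A∪B) = 0.4480


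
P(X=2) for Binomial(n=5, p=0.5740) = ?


C(5,2) = 10
p^2 = 0.329476
(1-p)^3 = 0.077309
P = 10 * 0.329476 * 0.077309 = 0.2547

P(X=2) = 0.2547


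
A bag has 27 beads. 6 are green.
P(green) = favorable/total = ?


P = 6/27 = 0.2222

P = 0.2222


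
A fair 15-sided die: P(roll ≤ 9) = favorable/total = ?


Favorable outcomes (roll ≤ 9): 9
Total outcomes = 15
P = 9/15 = 0.6000

P = 0.6000


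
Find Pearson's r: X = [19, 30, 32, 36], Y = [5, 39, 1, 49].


Mean X = 29.2500, Mean Y = 23.5000
SD X = 6.299802, SD Y = 20.850659
Cov = 77.875000
r = 77.875000/(6.299802*20.850659) = 0.5929

r = 0.5929


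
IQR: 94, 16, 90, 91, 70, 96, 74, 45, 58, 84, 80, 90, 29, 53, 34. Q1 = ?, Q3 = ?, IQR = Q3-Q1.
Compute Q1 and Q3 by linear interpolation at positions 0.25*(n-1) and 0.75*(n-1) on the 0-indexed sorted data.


Sorted: 16, 29, 34, 45, 53, 58, 70, 74, 80, 84, 90, 90, 91, 94, 96
Q1 (25th %ile) = 49.0000
Q3 (75th %ile) = 90.0000
IQR = 90.0000 - 49.0000 = 41.0000

IQR = 41.0000


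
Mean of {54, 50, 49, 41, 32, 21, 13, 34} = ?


Sum = 54 + 50 + 49 + 41 + 32 + 21 + 13 + 34 = 294
n = 8
Mean = 294/8 = 36.7500

Mean = 36.7500


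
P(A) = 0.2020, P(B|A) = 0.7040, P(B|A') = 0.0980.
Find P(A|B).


P(B) = P(B|A)*P(A) + P(B|A')*P(A')
= 0.7040*0.2020 + 0.0980*0.7980
= 0.142208 + 0.078204 = 0.220412
P(A|B) = 0.142208/0.220412 = 0.6452

P(A|B) = 0.6452


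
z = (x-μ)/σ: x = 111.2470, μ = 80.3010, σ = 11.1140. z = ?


z = (111.2470 - 80.3010)/11.1140
= 30.9460/11.1140
= 2.7844

z = 2.7844


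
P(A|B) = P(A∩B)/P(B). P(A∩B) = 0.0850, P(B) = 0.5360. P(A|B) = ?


P(A|B) = 0.0850/0.5360 = 0.1586

P(A|B) = 0.1586


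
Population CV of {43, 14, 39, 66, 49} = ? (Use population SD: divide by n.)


Mean = 42.2000
SD = 16.8452
CV = (16.8452/42.2000)*100 = 39.9175%

CV = 39.9175%


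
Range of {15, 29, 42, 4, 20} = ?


Max = 42, Min = 4
Range = 42 - 4 = 38

Range = 38


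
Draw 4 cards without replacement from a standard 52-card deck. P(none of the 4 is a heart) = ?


P(no hearts) = (39/52) × (38/51) × (37/50) × (36/49)
= 0.3038

P = 0.3038


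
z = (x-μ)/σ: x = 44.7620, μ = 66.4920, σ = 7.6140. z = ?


z = (44.7620 - 66.4920)/7.6140
= -21.7300/7.6140
= -2.8540

z = -2.8540


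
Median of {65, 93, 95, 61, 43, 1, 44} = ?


Sorted: 1, 43, 44, 61, 65, 93, 95
n = 7 (odd)
Middle value = 61

Median = 61


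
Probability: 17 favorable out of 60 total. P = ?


P = 17/60 = 0.2833

P = 0.2833


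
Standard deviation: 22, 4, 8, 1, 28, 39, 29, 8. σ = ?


Mean = 17.3750
Variance = 169.9844
SD = sqrt(169.9844) = 13.0378

SD = 13.0378


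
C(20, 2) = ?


C(20,2) = 20!/(2! × 18!)
= 2432902008176640000/(2 × 6402373705728000)
= 190

C(20,2) = 190


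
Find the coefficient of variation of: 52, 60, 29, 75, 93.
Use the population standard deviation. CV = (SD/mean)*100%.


Mean = 61.8000
SD = 21.5537
CV = (21.5537/61.8000)*100 = 34.8765%

CV = 34.8765%


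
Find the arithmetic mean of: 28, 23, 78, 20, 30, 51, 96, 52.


Sum = 28 + 23 + 78 + 20 + 30 + 51 + 96 + 52 = 378
n = 8
Mean = 378/8 = 47.2500

Mean = 47.2500


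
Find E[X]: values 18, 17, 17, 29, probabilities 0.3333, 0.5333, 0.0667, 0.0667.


E[X] = 18*0.3333 + 17*0.5333 + 17*0.0667 + 29*0.0667
= 5.9994 + 9.0661 + 1.1339 + 1.9343
= 18.1337

E[X] = 18.1337


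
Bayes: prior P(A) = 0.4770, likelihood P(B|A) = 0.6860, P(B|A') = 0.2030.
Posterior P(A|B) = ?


P(B) = P(B|A)*P(A) + P(B|A')*P(A')
= 0.6860*0.4770 + 0.2030*0.5230
= 0.327222 + 0.106169 = 0.433391
P(A|B) = 0.327222/0.433391 = 0.7550

P(A|B) = 0.7550


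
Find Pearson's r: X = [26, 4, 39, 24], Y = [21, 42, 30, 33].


Mean X = 23.2500, Mean Y = 31.5000
SD X = 12.517488, SD Y = 7.500000
Cov = -63.375000
r = -63.375000/(12.517488*7.500000) = -0.6751

r = -0.6751


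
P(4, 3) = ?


P(4,3) = 4!/1!
= 24/1
= 24

P(4,3) = 24


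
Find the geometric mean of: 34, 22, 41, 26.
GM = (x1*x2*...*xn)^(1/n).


Product = 34 × 22 × 41 × 26 = 797368
GM = 797368^(1/4) = 29.8823

GM = 29.8823


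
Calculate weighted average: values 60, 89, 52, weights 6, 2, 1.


Numerator = 60*6 + 89*2 + 52*1 = 590
Denominator = 6 + 2 + 1 = 9
WM = 590/9 = 65.5556

WM = 65.5556
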